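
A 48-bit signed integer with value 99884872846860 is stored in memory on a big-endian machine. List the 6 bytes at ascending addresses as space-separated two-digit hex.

5A D8 42 5D 4E 0C

99884872846860 in hexadecimal, padded to 48 bits, is 0x5AD8425D4E0C.
Split into bytes (most-significant first): 5A D8 42 5D 4E 0C.
Big-endian: lowest address holds the most-significant byte.
So the memory order matches the most-significant-first order: 5A D8 42 5D 4E 0C.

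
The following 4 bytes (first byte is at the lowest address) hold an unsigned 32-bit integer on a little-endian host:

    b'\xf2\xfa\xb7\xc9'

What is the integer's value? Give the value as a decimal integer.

In little-endian order the low byte comes first in memory.
Reassemble most-significant byte first: C9 B7 FA F2 → 0xC9B7FAF2.
0xC9B7FAF2 = 3384277746.

3384277746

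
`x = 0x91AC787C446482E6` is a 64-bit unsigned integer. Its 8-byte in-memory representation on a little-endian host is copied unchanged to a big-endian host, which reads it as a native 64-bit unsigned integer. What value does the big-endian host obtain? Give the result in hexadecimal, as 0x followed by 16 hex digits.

0xE68264447C78AC91

Stored little-endian, the bytes at ascending addresses are E6 82 64 44 7C 78 AC 91.
Read back as big-endian, the last byte is least significant, giving 0xE68264447C78AC91.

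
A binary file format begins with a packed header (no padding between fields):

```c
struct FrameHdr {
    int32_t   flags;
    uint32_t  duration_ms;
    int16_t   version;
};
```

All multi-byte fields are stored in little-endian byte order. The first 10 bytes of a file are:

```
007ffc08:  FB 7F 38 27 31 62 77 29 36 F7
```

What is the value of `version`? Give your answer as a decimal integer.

`version` follows `flags` (4 B), `duration_ms` (4 B), so it starts at offset 4 + 4 = 8 and occupies 2 bytes.
Bytes at offsets 8..9: 36 F7.
In little-endian order the low byte comes first in memory.
Reassemble most-significant byte first: F7 36 → 0xF736.
Top bit is set, so as a signed 16-bit value this is 0xF736 − 2^16 = -2250.

-2250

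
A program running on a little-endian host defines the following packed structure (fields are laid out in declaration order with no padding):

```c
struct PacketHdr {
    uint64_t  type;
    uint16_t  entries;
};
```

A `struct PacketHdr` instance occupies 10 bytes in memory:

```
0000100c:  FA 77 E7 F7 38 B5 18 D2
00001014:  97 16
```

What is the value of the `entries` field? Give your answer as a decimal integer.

`entries` follows `type` (8 bytes), so it starts at byte offset 8 and occupies 2 bytes.
Bytes at offsets 8..9: 97 16.
In little-endian order the low byte comes first in memory.
Reassemble most-significant byte first: 16 97 → 0x1697.
0x1697 = 5783.

5783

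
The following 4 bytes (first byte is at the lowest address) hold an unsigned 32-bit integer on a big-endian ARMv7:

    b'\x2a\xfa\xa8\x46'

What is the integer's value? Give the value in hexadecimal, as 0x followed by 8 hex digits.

0x2AFAA846

Big-endian: lowest address holds the most-significant byte.
The bytes are already most-significant first: 0x2AFAA846.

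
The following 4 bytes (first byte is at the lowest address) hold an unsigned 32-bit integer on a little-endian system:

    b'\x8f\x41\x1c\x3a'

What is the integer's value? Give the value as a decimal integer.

974930319

Little-endian: lowest address holds the least-significant byte.
Reassemble most-significant byte first: 3A 1C 41 8F → 0x3A1C418F.
0x3A1C418F = 974930319.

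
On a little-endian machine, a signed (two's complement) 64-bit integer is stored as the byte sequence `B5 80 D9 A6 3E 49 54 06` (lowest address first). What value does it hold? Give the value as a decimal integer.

Little-endian: lowest address holds the least-significant byte.
Reassemble most-significant byte first: 06 54 49 3E A6 D9 80 B5 → 0x0654493EA6D980B5.
0x0654493EA6D980B5 = 456069995707334837.

456069995707334837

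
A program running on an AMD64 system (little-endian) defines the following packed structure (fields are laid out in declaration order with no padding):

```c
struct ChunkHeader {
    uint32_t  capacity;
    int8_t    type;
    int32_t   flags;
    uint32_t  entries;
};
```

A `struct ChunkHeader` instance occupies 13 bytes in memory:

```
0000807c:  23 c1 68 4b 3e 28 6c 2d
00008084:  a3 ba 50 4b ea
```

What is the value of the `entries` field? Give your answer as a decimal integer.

`entries` follows `capacity` (4 B), `type` (1 B), `flags` (4 B), so it starts at offset 4 + 1 + 4 = 9 and occupies 4 bytes.
Bytes at offsets 9..12: BA 50 4B EA.
Little-endian stores the least-significant byte at the lowest address.
Reassemble most-significant byte first: EA 4B 50 BA → 0xEA4B50BA.
0xEA4B50BA = 3930804410.

3930804410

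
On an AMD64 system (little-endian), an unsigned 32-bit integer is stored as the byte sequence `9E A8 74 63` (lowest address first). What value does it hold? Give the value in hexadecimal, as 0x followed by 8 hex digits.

0x6374A89E

Little-endian: lowest address holds the least-significant byte.
Reassemble most-significant byte first: 63 74 A8 9E → 0x6374A89E.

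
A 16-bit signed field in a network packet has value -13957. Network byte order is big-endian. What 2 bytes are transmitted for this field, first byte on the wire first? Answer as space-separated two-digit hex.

C9 7B

Two's complement of -13957 in 16 bits: 13957 = 0x3685; invert → 0xC97A; add 1 → 0xC97B.
Split into bytes (most-significant first): C9 7B.
In big-endian order the high byte comes first in memory.
So the memory order matches the most-significant-first order: C9 7B.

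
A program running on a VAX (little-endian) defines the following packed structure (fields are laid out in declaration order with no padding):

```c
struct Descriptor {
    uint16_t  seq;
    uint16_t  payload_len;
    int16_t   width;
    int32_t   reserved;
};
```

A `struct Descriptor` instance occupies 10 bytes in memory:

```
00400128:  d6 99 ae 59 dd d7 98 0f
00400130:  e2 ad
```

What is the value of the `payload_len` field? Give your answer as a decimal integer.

22958

`payload_len` follows `seq` (2 bytes), so it starts at byte offset 2 and occupies 2 bytes.
Bytes at offsets 2..3: AE 59.
Little-endian: lowest address holds the least-significant byte.
Reassemble most-significant byte first: 59 AE → 0x59AE.
0x59AE = 22958.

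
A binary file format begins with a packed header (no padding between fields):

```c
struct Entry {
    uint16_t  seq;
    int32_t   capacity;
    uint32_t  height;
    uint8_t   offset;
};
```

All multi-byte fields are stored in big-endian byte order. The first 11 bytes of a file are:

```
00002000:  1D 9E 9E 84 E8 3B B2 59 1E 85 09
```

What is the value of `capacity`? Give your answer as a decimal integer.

-1635456965

`capacity` follows `seq` (2 bytes), so it starts at byte offset 2 and occupies 4 bytes.
Bytes at offsets 2..5: 9E 84 E8 3B.
Big-endian: lowest address holds the most-significant byte.
The bytes are already most-significant first: 0x9E84E83B.
Top bit is set, so as a signed 32-bit value this is 0x9E84E83B − 2^32 = -1635456965.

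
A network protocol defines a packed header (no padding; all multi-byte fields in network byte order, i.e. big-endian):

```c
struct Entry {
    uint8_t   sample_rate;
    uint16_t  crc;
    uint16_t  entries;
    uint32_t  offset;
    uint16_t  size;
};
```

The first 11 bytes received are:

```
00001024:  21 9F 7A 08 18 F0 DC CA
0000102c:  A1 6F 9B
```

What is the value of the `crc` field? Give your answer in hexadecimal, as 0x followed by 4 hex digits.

`crc` follows `sample_rate` (1 byte), so it starts at byte offset 1 and occupies 2 bytes.
Bytes at offsets 1..2: 9F 7A.
Big-endian stores the most-significant byte at the lowest address.
The bytes are already most-significant first: 0x9F7A.

0x9F7A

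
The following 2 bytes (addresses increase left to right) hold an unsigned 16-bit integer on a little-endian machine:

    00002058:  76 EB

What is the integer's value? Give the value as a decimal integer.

Little-endian: lowest address holds the least-significant byte.
Reassemble most-significant byte first: EB 76 → 0xEB76.
0xEB76 = 60278.

60278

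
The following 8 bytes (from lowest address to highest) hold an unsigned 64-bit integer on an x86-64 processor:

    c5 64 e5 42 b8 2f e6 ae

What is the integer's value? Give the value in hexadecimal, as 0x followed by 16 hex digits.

0xAEE62FB842E564C5

Little-endian: lowest address holds the least-significant byte.
Reassemble most-significant byte first: AE E6 2F B8 42 E5 64 C5 → 0xAEE62FB842E564C5.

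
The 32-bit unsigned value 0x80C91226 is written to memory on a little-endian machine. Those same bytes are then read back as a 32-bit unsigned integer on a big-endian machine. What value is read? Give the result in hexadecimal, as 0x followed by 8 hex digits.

Stored little-endian, the bytes at ascending addresses are 26 12 C9 80.
Read back as big-endian, the last byte is least significant, giving 0x2612C980.

0x2612C980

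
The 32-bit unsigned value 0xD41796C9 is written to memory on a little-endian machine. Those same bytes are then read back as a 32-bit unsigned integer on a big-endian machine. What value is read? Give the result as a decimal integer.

3382056916

Stored little-endian, the bytes at ascending addresses are C9 96 17 D4.
Read back as big-endian, the last byte is least significant, giving 0xC99617D4.
0xC99617D4 = 3382056916.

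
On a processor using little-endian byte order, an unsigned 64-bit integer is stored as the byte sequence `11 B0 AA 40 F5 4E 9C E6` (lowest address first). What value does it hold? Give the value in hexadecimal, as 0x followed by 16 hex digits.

Little-endian stores the least-significant byte at the lowest address.
Reassemble most-significant byte first: E6 9C 4E F5 40 AA B0 11 → 0xE69C4EF540AAB011.

0xE69C4EF540AAB011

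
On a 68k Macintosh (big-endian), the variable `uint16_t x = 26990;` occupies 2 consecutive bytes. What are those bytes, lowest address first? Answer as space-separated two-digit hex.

26990 in hexadecimal, padded to 16 bits, is 0x696E.
Split into bytes (most-significant first): 69 6E.
Big-endian: lowest address holds the most-significant byte.
So the memory order matches the most-significant-first order: 69 6E.

69 6E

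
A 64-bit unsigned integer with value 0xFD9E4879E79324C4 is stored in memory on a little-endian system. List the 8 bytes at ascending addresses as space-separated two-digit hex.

C4 24 93 E7 79 48 9E FD

Split into bytes (most-significant first): FD 9E 48 79 E7 93 24 C4.
Little-endian stores the least-significant byte at the lowest address.
So at ascending addresses the bytes are C4 24 93 E7 79 48 9E FD.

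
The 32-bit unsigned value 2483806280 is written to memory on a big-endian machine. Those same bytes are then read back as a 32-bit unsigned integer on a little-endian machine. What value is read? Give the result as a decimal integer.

2483806280 in 32-bit hexadecimal is 0x940BE048.
Stored big-endian, the bytes at ascending addresses are 94 0B E0 48.
Read back as little-endian, the first byte is least significant, giving 0x48E00B94.
0x48E00B94 = 1222642580.

1222642580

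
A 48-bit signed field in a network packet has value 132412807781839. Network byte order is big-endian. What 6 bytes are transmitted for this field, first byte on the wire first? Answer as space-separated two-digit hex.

78 6D C2 5F 1D CF

132412807781839 in hexadecimal, padded to 48 bits, is 0x786DC25F1DCF.
Split into bytes (most-significant first): 78 6D C2 5F 1D CF.
Big-endian stores the most-significant byte at the lowest address.
So the memory order matches the most-significant-first order: 78 6D C2 5F 1D CF.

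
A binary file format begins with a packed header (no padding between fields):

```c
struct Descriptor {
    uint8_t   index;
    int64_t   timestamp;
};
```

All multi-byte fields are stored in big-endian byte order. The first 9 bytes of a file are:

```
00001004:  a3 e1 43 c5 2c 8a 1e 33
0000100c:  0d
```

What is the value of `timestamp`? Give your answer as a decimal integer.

-2214709796649684211

`timestamp` follows `index` (1 byte), so it starts at byte offset 1 and occupies 8 bytes.
Bytes at offsets 1..8: E1 43 C5 2C 8A 1E 33 0D.
Big-endian: lowest address holds the most-significant byte.
The bytes are already most-significant first: 0xE143C52C8A1E330D.
Top bit is set, so as a signed 64-bit value this is 0xE143C52C8A1E330D − 2^64 = -2214709796649684211.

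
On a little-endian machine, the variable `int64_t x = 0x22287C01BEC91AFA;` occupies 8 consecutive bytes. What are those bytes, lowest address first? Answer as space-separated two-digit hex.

Split into bytes (most-significant first): 22 28 7C 01 BE C9 1A FA.
In little-endian order the low byte comes first in memory.
So at ascending addresses the bytes are FA 1A C9 BE 01 7C 28 22.

FA 1A C9 BE 01 7C 28 22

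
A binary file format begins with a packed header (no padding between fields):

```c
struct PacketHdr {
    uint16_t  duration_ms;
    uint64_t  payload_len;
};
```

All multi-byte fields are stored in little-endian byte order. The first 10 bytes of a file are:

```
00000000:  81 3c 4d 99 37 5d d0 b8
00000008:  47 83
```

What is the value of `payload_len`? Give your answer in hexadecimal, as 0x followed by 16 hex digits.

`payload_len` follows `duration_ms` (2 bytes), so it starts at byte offset 2 and occupies 8 bytes.
Bytes at offsets 2..9: 4D 99 37 5D D0 B8 47 83.
Little-endian: lowest address holds the least-significant byte.
Reassemble most-significant byte first: 83 47 B8 D0 5D 37 99 4D → 0x8347B8D05D37994D.

0x8347B8D05D37994D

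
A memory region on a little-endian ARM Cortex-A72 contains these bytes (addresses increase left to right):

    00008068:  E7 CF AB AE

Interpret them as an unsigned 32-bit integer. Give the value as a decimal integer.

2930495463

Little-endian: lowest address holds the least-significant byte.
Reassemble most-significant byte first: AE AB CF E7 → 0xAEABCFE7.
0xAEABCFE7 = 2930495463.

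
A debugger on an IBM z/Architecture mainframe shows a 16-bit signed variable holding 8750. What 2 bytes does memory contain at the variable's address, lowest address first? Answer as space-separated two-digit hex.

22 2E

8750 in hexadecimal, padded to 16 bits, is 0x222E.
Split into bytes (most-significant first): 22 2E.
Big-endian stores the most-significant byte at the lowest address.
So the memory order matches the most-significant-first order: 22 2E.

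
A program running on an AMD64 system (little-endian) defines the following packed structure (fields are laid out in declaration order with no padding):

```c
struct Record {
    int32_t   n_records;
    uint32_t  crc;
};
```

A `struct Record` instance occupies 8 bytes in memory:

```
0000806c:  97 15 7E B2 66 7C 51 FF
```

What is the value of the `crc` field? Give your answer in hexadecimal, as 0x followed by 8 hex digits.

`crc` follows `n_records` (4 bytes), so it starts at byte offset 4 and occupies 4 bytes.
Bytes at offsets 4..7: 66 7C 51 FF.
Little-endian stores the least-significant byte at the lowest address.
Reassemble most-significant byte first: FF 51 7C 66 → 0xFF517C66.

0xFF517C66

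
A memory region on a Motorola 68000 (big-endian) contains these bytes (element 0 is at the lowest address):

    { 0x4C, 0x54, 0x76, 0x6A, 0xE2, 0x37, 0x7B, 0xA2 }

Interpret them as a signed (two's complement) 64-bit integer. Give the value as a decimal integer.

5500151246360116130

Big-endian stores the most-significant byte at the lowest address.
The bytes are already most-significant first: 0x4C54766AE2377BA2.
0x4C54766AE2377BA2 = 5500151246360116130.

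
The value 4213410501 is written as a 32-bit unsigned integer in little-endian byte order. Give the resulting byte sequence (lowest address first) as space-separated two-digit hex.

4213410501 in hexadecimal, padded to 32 bits, is 0xFB238AC5.
Split into bytes (most-significant first): FB 23 8A C5.
In little-endian order the low byte comes first in memory.
So at ascending addresses the bytes are C5 8A 23 FB.

C5 8A 23 FB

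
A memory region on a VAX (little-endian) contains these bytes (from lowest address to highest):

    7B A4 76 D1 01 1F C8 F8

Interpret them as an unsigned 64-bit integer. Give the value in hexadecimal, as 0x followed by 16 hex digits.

Little-endian: lowest address holds the least-significant byte.
Reassemble most-significant byte first: F8 C8 1F 01 D1 76 A4 7B → 0xF8C81F01D176A47B.

0xF8C81F01D176A47B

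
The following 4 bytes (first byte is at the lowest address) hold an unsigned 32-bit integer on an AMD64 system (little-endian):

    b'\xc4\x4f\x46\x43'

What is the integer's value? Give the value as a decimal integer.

1128681412

In little-endian order the low byte comes first in memory.
Reassemble most-significant byte first: 43 46 4F C4 → 0x43464FC4.
0x43464FC4 = 1128681412.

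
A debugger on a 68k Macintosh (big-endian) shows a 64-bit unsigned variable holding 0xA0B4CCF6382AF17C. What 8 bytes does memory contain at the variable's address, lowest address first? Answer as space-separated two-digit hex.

A0 B4 CC F6 38 2A F1 7C

Split into bytes (most-significant first): A0 B4 CC F6 38 2A F1 7C.
In big-endian order the high byte comes first in memory.
So the memory order matches the most-significant-first order: A0 B4 CC F6 38 2A F1 7C.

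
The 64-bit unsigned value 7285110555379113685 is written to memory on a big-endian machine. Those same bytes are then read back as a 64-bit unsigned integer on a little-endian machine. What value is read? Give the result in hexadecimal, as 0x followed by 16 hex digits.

7285110555379113685 in 64-bit hexadecimal is 0x6519E973B2D21ED5.
Stored big-endian, the bytes at ascending addresses are 65 19 E9 73 B2 D2 1E D5.
Read back as little-endian, the first byte is least significant, giving 0xD51ED2B273E91965.

0xD51ED2B273E91965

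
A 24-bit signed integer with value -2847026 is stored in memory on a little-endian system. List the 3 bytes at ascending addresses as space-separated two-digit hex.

Two's complement of -2847026 in 24 bits: 2847026 = 0x2B7132; invert → 0xD48ECD; add 1 → 0xD48ECE.
Split into bytes (most-significant first): D4 8E CE.
Little-endian stores the least-significant byte at the lowest address.
So at ascending addresses the bytes are CE 8E D4.

CE 8E D4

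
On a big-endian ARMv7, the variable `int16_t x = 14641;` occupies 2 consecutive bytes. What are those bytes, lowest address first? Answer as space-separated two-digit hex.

14641 in hexadecimal, padded to 16 bits, is 0x3931.
Split into bytes (most-significant first): 39 31.
Big-endian: lowest address holds the most-significant byte.
So the memory order matches the most-significant-first order: 39 31.

39 31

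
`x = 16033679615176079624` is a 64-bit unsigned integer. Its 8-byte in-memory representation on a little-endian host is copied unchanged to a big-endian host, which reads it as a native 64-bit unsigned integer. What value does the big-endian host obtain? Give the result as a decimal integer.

646827231558140894

16033679615176079624 in 64-bit hexadecimal is 0xDE8312A8F0FDF908.
Stored little-endian, the bytes at ascending addresses are 08 F9 FD F0 A8 12 83 DE.
Read back as big-endian, the last byte is least significant, giving 0x08F9FDF0A81283DE.
0x08F9FDF0A81283DE = 646827231558140894.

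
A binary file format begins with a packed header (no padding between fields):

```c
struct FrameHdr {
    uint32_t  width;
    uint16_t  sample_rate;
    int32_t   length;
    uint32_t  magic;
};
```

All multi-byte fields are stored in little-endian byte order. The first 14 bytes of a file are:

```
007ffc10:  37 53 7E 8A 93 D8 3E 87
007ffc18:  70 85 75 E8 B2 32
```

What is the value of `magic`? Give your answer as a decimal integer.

850585717

`magic` follows `width` (4 B), `sample_rate` (2 B), `length` (4 B), so it starts at offset 4 + 2 + 4 = 10 and occupies 4 bytes.
Bytes at offsets 10..13: 75 E8 B2 32.
Little-endian stores the least-significant byte at the lowest address.
Reassemble most-significant byte first: 32 B2 E8 75 → 0x32B2E875.
0x32B2E875 = 850585717.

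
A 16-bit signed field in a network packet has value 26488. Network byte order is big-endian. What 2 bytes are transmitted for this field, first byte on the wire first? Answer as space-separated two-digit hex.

67 78

26488 in hexadecimal, padded to 16 bits, is 0x6778.
Split into bytes (most-significant first): 67 78.
Big-endian stores the most-significant byte at the lowest address.
So the memory order matches the most-significant-first order: 67 78.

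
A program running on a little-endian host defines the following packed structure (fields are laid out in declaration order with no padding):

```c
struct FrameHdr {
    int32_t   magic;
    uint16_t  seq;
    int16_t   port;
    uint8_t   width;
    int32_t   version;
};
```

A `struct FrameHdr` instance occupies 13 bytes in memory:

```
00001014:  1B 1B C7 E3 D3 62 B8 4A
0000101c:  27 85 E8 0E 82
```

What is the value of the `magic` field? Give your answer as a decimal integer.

`magic` is the first field, at byte offset 0, occupying 4 bytes.
Bytes at offsets 0..3: 1B 1B C7 E3.
In little-endian order the low byte comes first in memory.
Reassemble most-significant byte first: E3 C7 1B 1B → 0xE3C71B1B.
Top bit is set, so as a signed 32-bit value this is 0xE3C71B1B − 2^32 = -473490661.

-473490661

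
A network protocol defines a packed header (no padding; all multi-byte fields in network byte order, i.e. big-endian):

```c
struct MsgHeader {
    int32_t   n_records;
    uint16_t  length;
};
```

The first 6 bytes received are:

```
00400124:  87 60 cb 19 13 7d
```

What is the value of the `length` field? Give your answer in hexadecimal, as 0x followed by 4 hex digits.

0x137D

`length` follows `n_records` (4 bytes), so it starts at byte offset 4 and occupies 2 bytes.
Bytes at offsets 4..5: 13 7D.
Big-endian: lowest address holds the most-significant byte.
The bytes are already most-significant first: 0x137D.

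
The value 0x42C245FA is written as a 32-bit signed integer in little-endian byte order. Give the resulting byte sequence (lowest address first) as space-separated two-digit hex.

FA 45 C2 42

Split into bytes (most-significant first): 42 C2 45 FA.
Little-endian stores the least-significant byte at the lowest address.
So at ascending addresses the bytes are FA 45 C2 42.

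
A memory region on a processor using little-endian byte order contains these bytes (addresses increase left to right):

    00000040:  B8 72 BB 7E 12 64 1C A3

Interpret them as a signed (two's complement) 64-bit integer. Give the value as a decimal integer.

In little-endian order the low byte comes first in memory.
Reassemble most-significant byte first: A3 1C 64 12 7E BB 72 B8 → 0xA31C64127EBB72B8.
Top bit is set, so as a signed 64-bit value this is 0xA31C64127EBB72B8 − 2^64 = -6693364915580996936.

-6693364915580996936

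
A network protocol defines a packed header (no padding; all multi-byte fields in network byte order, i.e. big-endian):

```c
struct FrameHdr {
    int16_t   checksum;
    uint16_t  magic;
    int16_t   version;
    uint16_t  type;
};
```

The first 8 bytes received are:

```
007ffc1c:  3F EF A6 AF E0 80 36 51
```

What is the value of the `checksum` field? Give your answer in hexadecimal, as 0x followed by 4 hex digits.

`checksum` is the first field, at byte offset 0, occupying 2 bytes.
Bytes at offsets 0..1: 3F EF.
Big-endian: lowest address holds the most-significant byte.
The bytes are already most-significant first: 0x3FEF.

0x3FEF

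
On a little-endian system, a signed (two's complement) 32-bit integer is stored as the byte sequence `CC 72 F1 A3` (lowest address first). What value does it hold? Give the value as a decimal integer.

Little-endian stores the least-significant byte at the lowest address.
Reassemble most-significant byte first: A3 F1 72 CC → 0xA3F172CC.
Top bit is set, so as a signed 32-bit value this is 0xA3F172CC − 2^32 = -1544457524.

-1544457524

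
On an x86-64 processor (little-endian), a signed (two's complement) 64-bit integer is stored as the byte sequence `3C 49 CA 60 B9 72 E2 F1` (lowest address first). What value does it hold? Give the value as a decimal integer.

In little-endian order the low byte comes first in memory.
Reassemble most-significant byte first: F1 E2 72 B9 60 CA 49 3C → 0xF1E272B960CA493C.
Top bit is set, so as a signed 64-bit value this is 0xF1E272B960CA493C − 2^64 = -1017124425313924804.

-1017124425313924804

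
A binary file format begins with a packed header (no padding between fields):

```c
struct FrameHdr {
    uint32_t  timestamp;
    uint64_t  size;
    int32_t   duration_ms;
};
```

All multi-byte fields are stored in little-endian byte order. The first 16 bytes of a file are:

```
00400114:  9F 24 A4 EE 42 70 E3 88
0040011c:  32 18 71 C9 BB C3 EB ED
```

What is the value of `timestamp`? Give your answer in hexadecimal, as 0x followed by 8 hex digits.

0xEEA4249F

`timestamp` is the first field, at byte offset 0, occupying 4 bytes.
Bytes at offsets 0..3: 9F 24 A4 EE.
In little-endian order the low byte comes first in memory.
Reassemble most-significant byte first: EE A4 24 9F → 0xEEA4249F.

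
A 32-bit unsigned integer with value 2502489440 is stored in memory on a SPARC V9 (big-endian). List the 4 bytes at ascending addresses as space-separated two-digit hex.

2502489440 in hexadecimal, padded to 32 bits, is 0x9528F560.
Split into bytes (most-significant first): 95 28 F5 60.
Big-endian stores the most-significant byte at the lowest address.
So the memory order matches the most-significant-first order: 95 28 F5 60.

95 28 F5 60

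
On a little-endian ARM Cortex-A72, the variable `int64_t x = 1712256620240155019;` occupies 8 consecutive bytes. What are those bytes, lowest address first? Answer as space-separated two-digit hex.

1712256620240155019 in hexadecimal, padded to 64 bits, is 0x17C32852FDB9B18B.
Split into bytes (most-significant first): 17 C3 28 52 FD B9 B1 8B.
Little-endian stores the least-significant byte at the lowest address.
So at ascending addresses the bytes are 8B B1 B9 FD 52 28 C3 17.

8B B1 B9 FD 52 28 C3 17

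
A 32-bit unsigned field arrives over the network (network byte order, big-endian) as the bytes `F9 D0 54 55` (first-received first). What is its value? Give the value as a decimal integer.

In big-endian order the high byte comes first in memory.
The bytes are already most-significant first: 0xF9D05455.
0xF9D05455 = 4191179861.

4191179861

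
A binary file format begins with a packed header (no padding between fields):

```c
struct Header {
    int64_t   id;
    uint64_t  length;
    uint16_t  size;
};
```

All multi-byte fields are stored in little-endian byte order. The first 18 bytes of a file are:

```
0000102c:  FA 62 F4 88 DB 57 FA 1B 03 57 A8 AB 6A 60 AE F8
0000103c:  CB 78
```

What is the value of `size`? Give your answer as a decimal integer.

30923

`size` follows `id` (8 B), `length` (8 B), so it starts at offset 8 + 8 = 16 and occupies 2 bytes.
Bytes at offsets 16..17: CB 78.
Little-endian stores the least-significant byte at the lowest address.
Reassemble most-significant byte first: 78 CB → 0x78CB.
0x78CB = 30923.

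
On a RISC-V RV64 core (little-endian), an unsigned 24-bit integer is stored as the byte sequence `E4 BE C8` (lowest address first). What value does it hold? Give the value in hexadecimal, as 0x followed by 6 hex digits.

Little-endian stores the least-significant byte at the lowest address.
Reassemble most-significant byte first: C8 BE E4 → 0xC8BEE4.

0xC8BEE4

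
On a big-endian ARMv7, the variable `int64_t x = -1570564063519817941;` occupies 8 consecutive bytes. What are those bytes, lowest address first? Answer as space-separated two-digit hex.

Two's complement of -1570564063519817941 in 64 bits: 1570564063519817941 = 0x15CBC3B1CF17C0D5; invert → 0xEA343C4E30E83F2A; add 1 → 0xEA343C4E30E83F2B.
Split into bytes (most-significant first): EA 34 3C 4E 30 E8 3F 2B.
Big-endian: lowest address holds the most-significant byte.
So the memory order matches the most-significant-first order: EA 34 3C 4E 30 E8 3F 2B.

EA 34 3C 4E 30 E8 3F 2B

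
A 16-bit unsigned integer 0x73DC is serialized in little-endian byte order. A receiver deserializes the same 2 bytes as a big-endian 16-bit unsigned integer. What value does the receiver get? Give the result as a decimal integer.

56435

Stored little-endian, the bytes at ascending addresses are DC 73.
Read back as big-endian, the last byte is least significant, giving 0xDC73.
0xDC73 = 56435.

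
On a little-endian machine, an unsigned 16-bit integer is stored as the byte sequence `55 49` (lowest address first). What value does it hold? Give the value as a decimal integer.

In little-endian order the low byte comes first in memory.
Reassemble most-significant byte first: 49 55 → 0x4955.
0x4955 = 18773.

18773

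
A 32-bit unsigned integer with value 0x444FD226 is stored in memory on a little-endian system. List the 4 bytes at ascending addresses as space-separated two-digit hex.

26 D2 4F 44

Split into bytes (most-significant first): 44 4F D2 26.
Little-endian stores the least-significant byte at the lowest address.
So at ascending addresses the bytes are 26 D2 4F 44.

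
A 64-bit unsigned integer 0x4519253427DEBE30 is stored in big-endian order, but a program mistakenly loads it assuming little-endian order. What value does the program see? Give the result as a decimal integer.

Stored big-endian, the bytes at ascending addresses are 45 19 25 34 27 DE BE 30.
Read back as little-endian, the first byte is least significant, giving 0x30BEDE2734251945.
0x30BEDE2734251945 = 3512489019355502917.

3512489019355502917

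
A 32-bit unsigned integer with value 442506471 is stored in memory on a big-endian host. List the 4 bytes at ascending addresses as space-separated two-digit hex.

1A 60 1C E7

442506471 in hexadecimal, padded to 32 bits, is 0x1A601CE7.
Split into bytes (most-significant first): 1A 60 1C E7.
In big-endian order the high byte comes first in memory.
So the memory order matches the most-significant-first order: 1A 60 1C E7.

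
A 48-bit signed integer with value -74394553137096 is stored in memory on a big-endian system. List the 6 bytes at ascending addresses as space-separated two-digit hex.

BC 56 AB 16 48 38

Two's complement of -74394553137096 in 48 bits: 74394553137096 = 0x43A954E9B7C8; invert → 0xBC56AB164837; add 1 → 0xBC56AB164838.
Split into bytes (most-significant first): BC 56 AB 16 48 38.
Big-endian: lowest address holds the most-significant byte.
So the memory order matches the most-significant-first order: BC 56 AB 16 48 38.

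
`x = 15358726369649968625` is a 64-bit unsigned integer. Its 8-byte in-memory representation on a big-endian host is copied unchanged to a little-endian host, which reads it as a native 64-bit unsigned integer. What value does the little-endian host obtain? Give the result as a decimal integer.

17385417768616601045

15358726369649968625 in 64-bit hexadecimal is 0xD5252842596945F1.
Stored big-endian, the bytes at ascending addresses are D5 25 28 42 59 69 45 F1.
Read back as little-endian, the first byte is least significant, giving 0xF1456959422825D5.
0xF1456959422825D5 = 17385417768616601045.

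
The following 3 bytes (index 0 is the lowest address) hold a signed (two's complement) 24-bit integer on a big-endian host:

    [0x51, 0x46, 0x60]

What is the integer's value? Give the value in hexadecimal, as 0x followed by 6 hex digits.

0x514660

In big-endian order the high byte comes first in memory.
The bytes are already most-significant first: 0x514660.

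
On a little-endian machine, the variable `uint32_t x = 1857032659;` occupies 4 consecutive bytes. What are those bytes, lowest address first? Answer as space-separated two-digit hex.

D3 11 B0 6E

1857032659 in hexadecimal, padded to 32 bits, is 0x6EB011D3.
Split into bytes (most-significant first): 6E B0 11 D3.
Little-endian: lowest address holds the least-significant byte.
So at ascending addresses the bytes are D3 11 B0 6E.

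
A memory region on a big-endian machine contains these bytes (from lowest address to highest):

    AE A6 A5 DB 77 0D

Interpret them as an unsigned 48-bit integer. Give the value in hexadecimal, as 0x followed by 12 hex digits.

0xAEA6A5DB770D

In big-endian order the high byte comes first in memory.
The bytes are already most-significant first: 0xAEA6A5DB770D.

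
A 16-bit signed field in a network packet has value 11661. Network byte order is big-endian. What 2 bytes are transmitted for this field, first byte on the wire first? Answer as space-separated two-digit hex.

11661 in hexadecimal, padded to 16 bits, is 0x2D8D.
Split into bytes (most-significant first): 2D 8D.
In big-endian order the high byte comes first in memory.
So the memory order matches the most-significant-first order: 2D 8D.

2D 8D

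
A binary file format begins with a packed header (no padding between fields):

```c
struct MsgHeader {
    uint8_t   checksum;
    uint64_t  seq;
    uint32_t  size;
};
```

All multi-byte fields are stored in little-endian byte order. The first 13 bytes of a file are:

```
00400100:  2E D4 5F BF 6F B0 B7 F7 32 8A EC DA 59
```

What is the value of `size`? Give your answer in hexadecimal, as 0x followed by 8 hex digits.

`size` follows `checksum` (1 B), `seq` (8 B), so it starts at offset 1 + 8 = 9 and occupies 4 bytes.
Bytes at offsets 9..12: 8A EC DA 59.
Little-endian: lowest address holds the least-significant byte.
Reassemble most-significant byte first: 59 DA EC 8A → 0x59DAEC8A.

0x59DAEC8A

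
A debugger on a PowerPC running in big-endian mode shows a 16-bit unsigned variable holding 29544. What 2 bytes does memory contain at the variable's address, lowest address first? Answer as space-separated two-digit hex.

29544 in hexadecimal, padded to 16 bits, is 0x7368.
Split into bytes (most-significant first): 73 68.
In big-endian order the high byte comes first in memory.
So the memory order matches the most-significant-first order: 73 68.

73 68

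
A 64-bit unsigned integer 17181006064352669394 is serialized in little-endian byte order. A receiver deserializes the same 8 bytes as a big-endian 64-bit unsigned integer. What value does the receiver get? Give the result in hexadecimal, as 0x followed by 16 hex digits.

17181006064352669394 in 64-bit hexadecimal is 0xEE6F31FC9592AED2.
Stored little-endian, the bytes at ascending addresses are D2 AE 92 95 FC 31 6F EE.
Read back as big-endian, the last byte is least significant, giving 0xD2AE9295FC316FEE.

0xD2AE9295FC316FEE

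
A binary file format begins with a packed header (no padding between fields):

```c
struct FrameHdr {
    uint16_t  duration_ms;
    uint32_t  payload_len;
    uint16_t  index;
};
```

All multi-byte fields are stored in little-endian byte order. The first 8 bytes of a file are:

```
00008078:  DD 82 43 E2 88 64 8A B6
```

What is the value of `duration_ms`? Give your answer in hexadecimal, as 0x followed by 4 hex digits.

0x82DD

`duration_ms` is the first field, at byte offset 0, occupying 2 bytes.
Bytes at offsets 0..1: DD 82.
In little-endian order the low byte comes first in memory.
Reassemble most-significant byte first: 82 DD → 0x82DD.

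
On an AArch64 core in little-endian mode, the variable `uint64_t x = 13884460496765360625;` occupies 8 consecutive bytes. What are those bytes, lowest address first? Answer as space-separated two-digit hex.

13884460496765360625 in hexadecimal, padded to 64 bits, is 0xC0AF83423FA499F1.
Split into bytes (most-significant first): C0 AF 83 42 3F A4 99 F1.
Little-endian: lowest address holds the least-significant byte.
So at ascending addresses the bytes are F1 99 A4 3F 42 83 AF C0.

F1 99 A4 3F 42 83 AF C0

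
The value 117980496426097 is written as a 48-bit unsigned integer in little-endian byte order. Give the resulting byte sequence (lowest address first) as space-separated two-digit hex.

117980496426097 in hexadecimal, padded to 48 bits, is 0x6B4D79947471.
Split into bytes (most-significant first): 6B 4D 79 94 74 71.
In little-endian order the low byte comes first in memory.
So at ascending addresses the bytes are 71 74 94 79 4D 6B.

71 74 94 79 4D 6B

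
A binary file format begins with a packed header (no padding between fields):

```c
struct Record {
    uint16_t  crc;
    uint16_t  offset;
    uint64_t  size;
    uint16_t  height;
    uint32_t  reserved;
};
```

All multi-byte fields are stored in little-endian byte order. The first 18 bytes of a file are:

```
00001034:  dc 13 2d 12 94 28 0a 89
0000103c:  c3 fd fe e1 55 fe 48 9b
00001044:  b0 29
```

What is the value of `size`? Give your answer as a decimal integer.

16284732318877886612

`size` follows `crc` (2 B), `offset` (2 B), so it starts at offset 2 + 2 = 4 and occupies 8 bytes.
Bytes at offsets 4..11: 94 28 0A 89 C3 FD FE E1.
Little-endian stores the least-significant byte at the lowest address.
Reassemble most-significant byte first: E1 FE FD C3 89 0A 28 94 → 0xE1FEFDC3890A2894.
0xE1FEFDC3890A2894 = 16284732318877886612.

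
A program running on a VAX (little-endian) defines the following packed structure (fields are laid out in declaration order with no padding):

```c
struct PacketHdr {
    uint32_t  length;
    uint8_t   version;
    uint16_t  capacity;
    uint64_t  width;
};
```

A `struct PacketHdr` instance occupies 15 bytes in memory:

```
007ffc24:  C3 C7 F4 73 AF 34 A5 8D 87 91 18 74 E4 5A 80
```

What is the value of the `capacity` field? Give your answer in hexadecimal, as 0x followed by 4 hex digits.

0xA534

`capacity` follows `length` (4 B), `version` (1 B), so it starts at offset 4 + 1 = 5 and occupies 2 bytes.
Bytes at offsets 5..6: 34 A5.
Little-endian stores the least-significant byte at the lowest address.
Reassemble most-significant byte first: A5 34 → 0xA534.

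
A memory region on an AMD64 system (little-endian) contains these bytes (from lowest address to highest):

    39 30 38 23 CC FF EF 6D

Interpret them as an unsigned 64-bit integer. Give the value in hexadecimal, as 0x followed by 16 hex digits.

In little-endian order the low byte comes first in memory.
Reassemble most-significant byte first: 6D EF FF CC 23 38 30 39 → 0x6DEFFFCC23383039.

0x6DEFFFCC23383039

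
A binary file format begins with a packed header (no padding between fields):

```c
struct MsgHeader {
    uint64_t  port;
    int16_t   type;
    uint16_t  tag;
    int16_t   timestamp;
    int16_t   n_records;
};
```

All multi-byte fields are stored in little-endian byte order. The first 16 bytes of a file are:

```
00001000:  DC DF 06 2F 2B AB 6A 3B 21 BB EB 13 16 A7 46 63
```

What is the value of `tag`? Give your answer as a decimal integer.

5099

`tag` follows `port` (8 B), `type` (2 B), so it starts at offset 8 + 2 = 10 and occupies 2 bytes.
Bytes at offsets 10..11: EB 13.
In little-endian order the low byte comes first in memory.
Reassemble most-significant byte first: 13 EB → 0x13EB.
0x13EB = 5099.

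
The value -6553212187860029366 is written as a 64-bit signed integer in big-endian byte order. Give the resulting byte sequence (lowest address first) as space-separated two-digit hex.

A5 0E 50 3C 4C D7 B0 4A

Two's complement of -6553212187860029366 in 64 bits: 6553212187860029366 = 0x5AF1AFC3B3284FB6; invert → 0xA50E503C4CD7B049; add 1 → 0xA50E503C4CD7B04A.
Split into bytes (most-significant first): A5 0E 50 3C 4C D7 B0 4A.
Big-endian stores the most-significant byte at the lowest address.
So the memory order matches the most-significant-first order: A5 0E 50 3C 4C D7 B0 4A.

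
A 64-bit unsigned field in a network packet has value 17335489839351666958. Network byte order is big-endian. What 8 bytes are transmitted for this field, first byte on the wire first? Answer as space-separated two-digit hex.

F0 94 08 29 59 F3 19 0E

17335489839351666958 in hexadecimal, padded to 64 bits, is 0xF094082959F3190E.
Split into bytes (most-significant first): F0 94 08 29 59 F3 19 0E.
Big-endian: lowest address holds the most-significant byte.
So the memory order matches the most-significant-first order: F0 94 08 29 59 F3 19 0E.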